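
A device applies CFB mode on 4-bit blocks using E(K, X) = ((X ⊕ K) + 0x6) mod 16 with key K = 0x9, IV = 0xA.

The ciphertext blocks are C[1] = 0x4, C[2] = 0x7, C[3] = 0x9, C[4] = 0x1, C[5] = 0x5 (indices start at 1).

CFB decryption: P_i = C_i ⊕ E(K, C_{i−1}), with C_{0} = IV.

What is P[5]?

P[5] = 0xB

P[5]: E(K, 0x1) = 0xE; 0x5 ⊕ 0xE = 0xB.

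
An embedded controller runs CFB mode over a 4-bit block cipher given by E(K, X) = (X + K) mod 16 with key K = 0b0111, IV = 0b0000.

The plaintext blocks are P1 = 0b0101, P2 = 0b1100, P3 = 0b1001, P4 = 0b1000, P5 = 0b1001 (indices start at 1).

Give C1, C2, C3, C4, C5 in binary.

C1 = 0b0010, C2 = 0b0101, C3 = 0b0101, C4 = 0b0100, C5 = 0b0010

CFB encryption: C_i = P_i ⊕ E(K, C_{i−1}), with C_{0} = IV.
C1: E(K, 0b0000) = 0b0111; 0b0101 ⊕ 0b0111 = 0b0010.
C2: E(K, 0b0010) = 0b1001; 0b1100 ⊕ 0b1001 = 0b0101.
C3: E(K, 0b0101) = 0b1100; 0b1001 ⊕ 0b1100 = 0b0101.
C4: E(K, 0b0101) = 0b1100; 0b1000 ⊕ 0b1100 = 0b0100.
C5: E(K, 0b0100) = 0b1011; 0b1001 ⊕ 0b1011 = 0b0010.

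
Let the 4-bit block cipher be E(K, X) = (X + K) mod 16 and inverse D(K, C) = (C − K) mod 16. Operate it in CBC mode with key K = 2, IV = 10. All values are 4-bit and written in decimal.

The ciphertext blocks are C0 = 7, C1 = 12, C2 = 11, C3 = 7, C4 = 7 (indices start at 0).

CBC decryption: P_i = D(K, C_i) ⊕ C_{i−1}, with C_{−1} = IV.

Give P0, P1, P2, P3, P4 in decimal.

P0 = 15, P1 = 13, P2 = 5, P3 = 14, P4 = 2

P0: D(K, 7) = 5; 5 ⊕ 10 = 15.
P1: D(K, 12) = 10; 10 ⊕ 7 = 13.
P2: D(K, 11) = 9; 9 ⊕ 12 = 5.
P3: D(K, 7) = 5; 5 ⊕ 11 = 14.
P4: D(K, 7) = 5; 5 ⊕ 7 = 2.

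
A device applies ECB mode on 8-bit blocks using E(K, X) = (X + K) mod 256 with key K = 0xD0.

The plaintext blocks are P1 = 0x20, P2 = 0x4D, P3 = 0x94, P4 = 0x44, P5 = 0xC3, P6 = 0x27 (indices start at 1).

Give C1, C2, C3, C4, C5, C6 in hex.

C1 = 0xF0, C2 = 0x1D, C3 = 0x64, C4 = 0x14, C5 = 0x93, C6 = 0xF7

ECB encryption: C_i = E(K, P_i).
C1: E(K, 0x20) = 0xF0.
C2: E(K, 0x4D) = 0x1D.
C3: E(K, 0x94) = 0x64.
C4: E(K, 0x44) = 0x14.
C5: E(K, 0xC3) = 0x93.
C6: E(K, 0x27) = 0xF7.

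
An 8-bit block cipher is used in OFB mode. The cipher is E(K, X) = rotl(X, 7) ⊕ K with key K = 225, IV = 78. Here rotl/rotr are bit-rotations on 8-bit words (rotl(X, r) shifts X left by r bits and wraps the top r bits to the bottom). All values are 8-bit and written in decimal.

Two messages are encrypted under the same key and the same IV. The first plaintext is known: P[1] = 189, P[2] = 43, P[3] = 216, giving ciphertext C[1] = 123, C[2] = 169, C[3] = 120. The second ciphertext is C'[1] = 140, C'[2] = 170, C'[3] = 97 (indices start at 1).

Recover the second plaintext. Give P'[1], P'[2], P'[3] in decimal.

In OFB with a reused IV, both messages share the same keystream S_i, so C_i ⊕ C'_i = P_i ⊕ P'_i and thus P'_i = P_i ⊕ C_i ⊕ C'_i.
P'[1]: 189 ⊕ 123 ⊕ 140 = 74.
P'[2]: 43 ⊕ 169 ⊕ 170 = 40.
P'[3]: 216 ⊕ 120 ⊕ 97 = 193.

P'[1] = 74, P'[2] = 40, P'[3] = 193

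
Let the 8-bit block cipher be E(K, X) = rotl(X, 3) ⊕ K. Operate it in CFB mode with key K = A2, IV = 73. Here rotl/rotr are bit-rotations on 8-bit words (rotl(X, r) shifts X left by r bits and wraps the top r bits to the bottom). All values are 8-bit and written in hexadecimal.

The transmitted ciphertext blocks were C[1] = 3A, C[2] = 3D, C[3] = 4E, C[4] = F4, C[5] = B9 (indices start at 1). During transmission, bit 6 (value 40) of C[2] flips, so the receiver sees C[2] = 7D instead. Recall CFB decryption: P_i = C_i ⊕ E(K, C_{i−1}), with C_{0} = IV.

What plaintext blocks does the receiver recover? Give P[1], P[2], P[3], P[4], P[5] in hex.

P[1] = 03, P[2] = 0E, P[3] = 07, P[4] = 24, P[5] = BC

Only C[2] changed, to 7D. In CFB, a change in C_i flips the same bit in P_i and garbles P_{i+1}. Decrypting the received ciphertext:
P[1]: E(K, 73) = 39; 3A ⊕ 39 = 03.
P[2]: E(K, 3A) = 73; 7D ⊕ 73 = 0E.
P[3]: E(K, 7D) = 49; 4E ⊕ 49 = 07.
P[4]: E(K, 4E) = D0; F4 ⊕ D0 = 24.
P[5]: E(K, F4) = 05; B9 ⊕ 05 = BC.
Blocks that differ from the original plaintext: P[2], P[3].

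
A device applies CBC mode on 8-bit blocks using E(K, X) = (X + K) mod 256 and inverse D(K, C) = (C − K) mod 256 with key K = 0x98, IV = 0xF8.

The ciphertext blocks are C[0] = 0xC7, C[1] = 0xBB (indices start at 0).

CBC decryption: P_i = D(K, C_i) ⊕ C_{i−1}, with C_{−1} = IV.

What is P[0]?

P[0] = 0xD7

P[0]: D(K, 0xC7) = 0x2F; 0x2F ⊕ 0xF8 = 0xD7.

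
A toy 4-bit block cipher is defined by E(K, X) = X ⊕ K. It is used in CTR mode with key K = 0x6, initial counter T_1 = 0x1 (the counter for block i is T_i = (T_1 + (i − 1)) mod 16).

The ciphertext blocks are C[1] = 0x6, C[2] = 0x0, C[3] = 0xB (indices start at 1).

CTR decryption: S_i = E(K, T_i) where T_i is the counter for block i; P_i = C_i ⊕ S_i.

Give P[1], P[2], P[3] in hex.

P[1]: T = 0x1, S = E(K, T) = 0x7; 0x6 ⊕ 0x7 = 0x1.
P[2]: T = 0x2, S = E(K, T) = 0x4; 0x0 ⊕ 0x4 = 0x4.
P[3]: T = 0x3, S = E(K, T) = 0x5; 0xB ⊕ 0x5 = 0xE.

P[1] = 0x1, P[2] = 0x4, P[3] = 0xE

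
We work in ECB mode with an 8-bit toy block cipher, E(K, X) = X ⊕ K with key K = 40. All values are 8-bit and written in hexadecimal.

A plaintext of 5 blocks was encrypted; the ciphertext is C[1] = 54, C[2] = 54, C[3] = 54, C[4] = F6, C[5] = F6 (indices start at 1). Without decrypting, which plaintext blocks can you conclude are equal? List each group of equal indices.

ECB encrypts each block independently with the same key, so equal ciphertext blocks imply equal plaintext blocks.
C[1] = C[2] = C[3] = 54, so P[1] = P[2] = P[3].
C[4] = C[5] = F6, so P[4] = P[5].

P[1] = P[2] = P[3]; P[4] = P[5]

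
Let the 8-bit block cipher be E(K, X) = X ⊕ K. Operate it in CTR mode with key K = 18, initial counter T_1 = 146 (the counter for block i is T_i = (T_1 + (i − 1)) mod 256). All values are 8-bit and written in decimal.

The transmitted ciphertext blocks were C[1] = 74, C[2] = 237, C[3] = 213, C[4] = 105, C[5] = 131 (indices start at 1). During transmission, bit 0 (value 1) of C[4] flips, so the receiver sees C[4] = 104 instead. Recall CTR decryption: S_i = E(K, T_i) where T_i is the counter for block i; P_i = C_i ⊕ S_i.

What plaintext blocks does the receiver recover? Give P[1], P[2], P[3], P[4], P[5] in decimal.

P[1] = 202, P[2] = 108, P[3] = 83, P[4] = 239, P[5] = 7

Only C[4] changed, to 104. In CTR, a change in C_i flips the same bit in P_i only; the keystream is unaffected. Decrypting the received ciphertext:
P[1]: T = 146, S = E(K, T) = 128; 74 ⊕ 128 = 202.
P[2]: T = 147, S = E(K, T) = 129; 237 ⊕ 129 = 108.
P[3]: T = 148, S = E(K, T) = 134; 213 ⊕ 134 = 83.
P[4]: T = 149, S = E(K, T) = 135; 104 ⊕ 135 = 239.
P[5]: T = 150, S = E(K, T) = 132; 131 ⊕ 132 = 7.
Blocks that differ from the original plaintext: P[4].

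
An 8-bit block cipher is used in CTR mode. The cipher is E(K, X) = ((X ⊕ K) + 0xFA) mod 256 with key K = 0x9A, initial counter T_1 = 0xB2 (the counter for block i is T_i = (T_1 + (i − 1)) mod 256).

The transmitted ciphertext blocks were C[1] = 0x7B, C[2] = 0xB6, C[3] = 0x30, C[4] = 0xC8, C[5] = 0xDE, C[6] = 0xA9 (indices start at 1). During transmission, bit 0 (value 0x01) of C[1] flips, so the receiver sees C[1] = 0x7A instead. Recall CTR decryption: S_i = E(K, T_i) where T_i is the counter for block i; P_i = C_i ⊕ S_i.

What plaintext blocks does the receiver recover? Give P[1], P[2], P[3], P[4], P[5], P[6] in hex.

Only C[1] changed, to 0x7A. In CTR, a change in C_i flips the same bit in P_i only; the keystream is unaffected. Decrypting the received ciphertext:
P[1]: T = 0xB2, S = E(K, T) = 0x22; 0x7A ⊕ 0x22 = 0x58.
P[2]: T = 0xB3, S = E(K, T) = 0x23; 0xB6 ⊕ 0x23 = 0x95.
P[3]: T = 0xB4, S = E(K, T) = 0x28; 0x30 ⊕ 0x28 = 0x18.
P[4]: T = 0xB5, S = E(K, T) = 0x29; 0xC8 ⊕ 0x29 = 0xE1.
P[5]: T = 0xB6, S = E(K, T) = 0x26; 0xDE ⊕ 0x26 = 0xF8.
P[6]: T = 0xB7, S = E(K, T) = 0x27; 0xA9 ⊕ 0x27 = 0x8E.
Blocks that differ from the original plaintext: P[1].

P[1] = 0x58, P[2] = 0x95, P[3] = 0x18, P[4] = 0xE1, P[5] = 0xF8, P[6] = 0x8E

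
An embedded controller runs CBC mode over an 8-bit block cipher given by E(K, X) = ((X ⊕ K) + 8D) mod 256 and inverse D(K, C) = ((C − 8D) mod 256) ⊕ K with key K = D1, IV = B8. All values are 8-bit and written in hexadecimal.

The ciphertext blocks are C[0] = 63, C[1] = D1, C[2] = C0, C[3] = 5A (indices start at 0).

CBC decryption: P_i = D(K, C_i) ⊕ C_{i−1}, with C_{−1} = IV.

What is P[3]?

P[3] = DC

P[3]: D(K, 5A) = 1C; 1C ⊕ C0 = DC.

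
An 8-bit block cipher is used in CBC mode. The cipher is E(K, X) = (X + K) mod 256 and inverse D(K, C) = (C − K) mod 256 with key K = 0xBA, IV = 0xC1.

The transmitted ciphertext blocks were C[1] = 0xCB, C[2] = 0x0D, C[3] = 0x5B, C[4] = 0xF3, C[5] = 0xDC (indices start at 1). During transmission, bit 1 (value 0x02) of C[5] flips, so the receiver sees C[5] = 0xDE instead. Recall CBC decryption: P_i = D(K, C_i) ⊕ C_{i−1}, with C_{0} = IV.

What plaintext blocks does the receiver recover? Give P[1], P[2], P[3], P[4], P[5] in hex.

P[1] = 0xD0, P[2] = 0x98, P[3] = 0xAC, P[4] = 0x62, P[5] = 0xD7

Only C[5] changed, to 0xDE. In CBC, a change in C_i garbles P_i and flips the same bit in P_{i+1}. Decrypting the received ciphertext:
P[1]: D(K, 0xCB) = 0x11; 0x11 ⊕ 0xC1 = 0xD0.
P[2]: D(K, 0x0D) = 0x53; 0x53 ⊕ 0xCB = 0x98.
P[3]: D(K, 0x5B) = 0xA1; 0xA1 ⊕ 0x0D = 0xAC.
P[4]: D(K, 0xF3) = 0x39; 0x39 ⊕ 0x5B = 0x62.
P[5]: D(K, 0xDE) = 0x24; 0x24 ⊕ 0xF3 = 0xD7.
Blocks that differ from the original plaintext: P[5].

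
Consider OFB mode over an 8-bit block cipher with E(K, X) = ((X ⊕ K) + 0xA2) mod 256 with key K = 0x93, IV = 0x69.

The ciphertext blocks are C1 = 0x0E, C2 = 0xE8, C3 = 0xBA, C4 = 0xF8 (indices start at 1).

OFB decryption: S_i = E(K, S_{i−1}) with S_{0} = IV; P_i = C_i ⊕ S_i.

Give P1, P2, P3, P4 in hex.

P1: S = E(K, 0x69) = 0x9C; 0x0E ⊕ 0x9C = 0x92.
P2: S = E(K, 0x9C) = 0xB1; 0xE8 ⊕ 0xB1 = 0x59.
P3: S = E(K, 0xB1) = 0xC4; 0xBA ⊕ 0xC4 = 0x7E.
P4: S = E(K, 0xC4) = 0xF9; 0xF8 ⊕ 0xF9 = 0x01.

P1 = 0x92, P2 = 0x59, P3 = 0x7E, P4 = 0x01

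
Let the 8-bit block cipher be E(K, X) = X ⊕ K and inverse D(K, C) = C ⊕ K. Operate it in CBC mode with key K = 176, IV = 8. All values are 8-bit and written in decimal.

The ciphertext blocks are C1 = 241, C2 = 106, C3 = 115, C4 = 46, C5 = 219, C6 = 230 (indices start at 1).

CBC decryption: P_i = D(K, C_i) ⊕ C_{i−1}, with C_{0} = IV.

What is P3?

P3 = 169

P3: D(K, 115) = 195; 195 ⊕ 106 = 169.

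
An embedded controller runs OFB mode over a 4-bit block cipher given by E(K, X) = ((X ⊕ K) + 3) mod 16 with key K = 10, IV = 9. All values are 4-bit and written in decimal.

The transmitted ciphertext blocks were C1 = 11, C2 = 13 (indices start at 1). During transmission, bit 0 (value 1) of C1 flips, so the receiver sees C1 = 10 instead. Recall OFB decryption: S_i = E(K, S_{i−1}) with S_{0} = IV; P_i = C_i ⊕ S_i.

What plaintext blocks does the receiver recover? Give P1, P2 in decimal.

P1 = 12, P2 = 2

Only C1 changed, to 10. In OFB, a change in C_i flips the same bit in P_i only; the keystream is unaffected. Decrypting the received ciphertext:
P1: S = E(K, 9) = 6; 10 ⊕ 6 = 12.
P2: S = E(K, 6) = 15; 13 ⊕ 15 = 2.
Blocks that differ from the original plaintext: P1.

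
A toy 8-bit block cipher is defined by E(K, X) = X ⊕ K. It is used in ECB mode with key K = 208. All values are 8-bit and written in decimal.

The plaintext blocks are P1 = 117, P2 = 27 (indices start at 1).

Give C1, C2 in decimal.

ECB encryption: C_i = E(K, P_i).
C1: E(K, 117) = 165.
C2: E(K, 27) = 203.

C1 = 165, C2 = 203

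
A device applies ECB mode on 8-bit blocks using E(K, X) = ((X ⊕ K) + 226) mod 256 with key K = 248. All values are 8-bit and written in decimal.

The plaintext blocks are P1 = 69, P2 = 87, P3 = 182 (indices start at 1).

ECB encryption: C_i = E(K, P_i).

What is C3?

C3 = 48

C3: E(K, 182) = 48.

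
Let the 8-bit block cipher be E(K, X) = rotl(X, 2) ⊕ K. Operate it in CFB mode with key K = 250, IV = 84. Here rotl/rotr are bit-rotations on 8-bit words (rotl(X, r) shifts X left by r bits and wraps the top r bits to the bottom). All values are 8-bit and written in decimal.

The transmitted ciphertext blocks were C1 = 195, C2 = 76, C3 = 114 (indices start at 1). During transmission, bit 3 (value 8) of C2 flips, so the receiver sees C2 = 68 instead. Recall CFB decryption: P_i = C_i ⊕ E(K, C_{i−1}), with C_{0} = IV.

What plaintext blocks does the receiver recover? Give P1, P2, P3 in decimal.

P1 = 104, P2 = 177, P3 = 153

Only C2 changed, to 68. In CFB, a change in C_i flips the same bit in P_i and garbles P_{i+1}. Decrypting the received ciphertext:
P1: E(K, 84) = 171; 195 ⊕ 171 = 104.
P2: E(K, 195) = 245; 68 ⊕ 245 = 177.
P3: E(K, 68) = 235; 114 ⊕ 235 = 153.
Blocks that differ from the original plaintext: P2, P3.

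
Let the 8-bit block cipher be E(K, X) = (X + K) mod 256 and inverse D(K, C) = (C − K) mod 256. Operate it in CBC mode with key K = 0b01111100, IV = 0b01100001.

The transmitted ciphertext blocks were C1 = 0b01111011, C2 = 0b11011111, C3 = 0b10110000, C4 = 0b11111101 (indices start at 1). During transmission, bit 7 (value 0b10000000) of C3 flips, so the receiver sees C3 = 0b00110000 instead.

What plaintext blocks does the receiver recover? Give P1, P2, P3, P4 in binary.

CBC decryption: P_i = D(K, C_i) ⊕ C_{i−1}, with C_{0} = IV.
Only C3 changed, to 0b00110000. In CBC, a change in C_i garbles P_i and flips the same bit in P_{i+1}. Decrypting the received ciphertext:
P1: D(K, 0b01111011) = 0b11111111; 0b11111111 ⊕ 0b01100001 = 0b10011110.
P2: D(K, 0b11011111) = 0b01100011; 0b01100011 ⊕ 0b01111011 = 0b00011000.
P3: D(K, 0b00110000) = 0b10110100; 0b10110100 ⊕ 0b11011111 = 0b01101011.
P4: D(K, 0b11111101) = 0b10000001; 0b10000001 ⊕ 0b00110000 = 0b10110001.
Blocks that differ from the original plaintext: P3, P4.

P1 = 0b10011110, P2 = 0b00011000, P3 = 0b01101011, P4 = 0b10110001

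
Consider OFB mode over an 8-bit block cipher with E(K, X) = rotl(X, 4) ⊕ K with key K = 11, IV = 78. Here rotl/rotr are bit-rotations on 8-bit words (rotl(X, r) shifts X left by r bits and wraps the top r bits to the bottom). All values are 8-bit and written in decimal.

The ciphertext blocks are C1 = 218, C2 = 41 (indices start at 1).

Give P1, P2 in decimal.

OFB decryption: S_i = E(K, S_{i−1}) with S_{0} = IV; P_i = C_i ⊕ S_i.
P1: S = E(K, 78) = 239; 218 ⊕ 239 = 53.
P2: S = E(K, 239) = 245; 41 ⊕ 245 = 220.

P1 = 53, P2 = 220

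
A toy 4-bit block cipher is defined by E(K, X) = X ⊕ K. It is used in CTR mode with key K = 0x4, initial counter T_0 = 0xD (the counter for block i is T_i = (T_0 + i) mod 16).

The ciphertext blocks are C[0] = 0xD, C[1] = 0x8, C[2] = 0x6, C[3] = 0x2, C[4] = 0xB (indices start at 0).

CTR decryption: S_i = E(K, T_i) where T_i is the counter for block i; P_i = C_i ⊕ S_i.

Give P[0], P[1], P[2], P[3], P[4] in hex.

P[0]: T = 0xD, S = E(K, T) = 0x9; 0xD ⊕ 0x9 = 0x4.
P[1]: T = 0xE, S = E(K, T) = 0xA; 0x8 ⊕ 0xA = 0x2.
P[2]: T = 0xF, S = E(K, T) = 0xB; 0x6 ⊕ 0xB = 0xD.
P[3]: T = 0x0, S = E(K, T) = 0x4; 0x2 ⊕ 0x4 = 0x6.
P[4]: T = 0x1, S = E(K, T) = 0x5; 0xB ⊕ 0x5 = 0xE.

P[0] = 0x4, P[1] = 0x2, P[2] = 0xD, P[3] = 0x6, P[4] = 0xE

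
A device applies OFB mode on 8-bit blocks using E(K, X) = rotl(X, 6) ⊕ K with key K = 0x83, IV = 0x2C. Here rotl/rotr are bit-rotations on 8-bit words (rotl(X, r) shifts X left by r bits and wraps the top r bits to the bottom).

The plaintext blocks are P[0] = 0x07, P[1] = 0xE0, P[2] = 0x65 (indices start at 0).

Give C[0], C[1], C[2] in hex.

OFB encryption: S_i = E(K, S_{i−1}) with S_{−1} = IV; C_i = P_i ⊕ S_i.
C[0]: S = E(K, 0x2C) = 0x88; 0x07 ⊕ 0x88 = 0x8F.
C[1]: S = E(K, 0x88) = 0xA1; 0xE0 ⊕ 0xA1 = 0x41.
C[2]: S = E(K, 0xA1) = 0xEB; 0x65 ⊕ 0xEB = 0x8E.

C[0] = 0x8F, C[1] = 0x41, C[2] = 0x8E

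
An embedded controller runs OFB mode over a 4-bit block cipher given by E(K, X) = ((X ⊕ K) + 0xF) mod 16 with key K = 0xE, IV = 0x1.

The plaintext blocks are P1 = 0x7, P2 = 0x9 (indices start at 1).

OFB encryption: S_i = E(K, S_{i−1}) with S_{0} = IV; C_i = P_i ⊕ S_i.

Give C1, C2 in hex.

C1 = 0x9, C2 = 0x6

C1: S = E(K, 0x1) = 0xE; 0x7 ⊕ 0xE = 0x9.
C2: S = E(K, 0xE) = 0xF; 0x9 ⊕ 0xF = 0x6.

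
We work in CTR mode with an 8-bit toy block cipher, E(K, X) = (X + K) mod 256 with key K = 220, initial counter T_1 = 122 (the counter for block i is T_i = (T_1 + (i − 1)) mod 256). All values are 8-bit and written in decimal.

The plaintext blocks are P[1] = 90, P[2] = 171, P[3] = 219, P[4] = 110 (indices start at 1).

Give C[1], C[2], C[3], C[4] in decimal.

CTR encryption: S_i = E(K, T_i) where T_i is the counter for block i; C_i = P_i ⊕ S_i.
C[1]: T = 122, S = E(K, T) = 86; 90 ⊕ 86 = 12.
C[2]: T = 123, S = E(K, T) = 87; 171 ⊕ 87 = 252.
C[3]: T = 124, S = E(K, T) = 88; 219 ⊕ 88 = 131.
C[4]: T = 125, S = E(K, T) = 89; 110 ⊕ 89 = 55.

C[1] = 12, C[2] = 252, C[3] = 131, C[4] = 55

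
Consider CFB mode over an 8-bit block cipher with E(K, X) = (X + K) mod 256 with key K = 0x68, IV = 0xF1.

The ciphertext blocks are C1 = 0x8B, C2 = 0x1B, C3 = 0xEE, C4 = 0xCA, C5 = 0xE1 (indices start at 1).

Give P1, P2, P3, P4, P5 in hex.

CFB decryption: P_i = C_i ⊕ E(K, C_{i−1}), with C_{0} = IV.
P1: E(K, 0xF1) = 0x59; 0x8B ⊕ 0x59 = 0xD2.
P2: E(K, 0x8B) = 0xF3; 0x1B ⊕ 0xF3 = 0xE8.
P3: E(K, 0x1B) = 0x83; 0xEE ⊕ 0x83 = 0x6D.
P4: E(K, 0xEE) = 0x56; 0xCA ⊕ 0x56 = 0x9C.
P5: E(K, 0xCA) = 0x32; 0xE1 ⊕ 0x32 = 0xD3.

P1 = 0xD2, P2 = 0xE8, P3 = 0x6D, P4 = 0x9C, P5 = 0xD3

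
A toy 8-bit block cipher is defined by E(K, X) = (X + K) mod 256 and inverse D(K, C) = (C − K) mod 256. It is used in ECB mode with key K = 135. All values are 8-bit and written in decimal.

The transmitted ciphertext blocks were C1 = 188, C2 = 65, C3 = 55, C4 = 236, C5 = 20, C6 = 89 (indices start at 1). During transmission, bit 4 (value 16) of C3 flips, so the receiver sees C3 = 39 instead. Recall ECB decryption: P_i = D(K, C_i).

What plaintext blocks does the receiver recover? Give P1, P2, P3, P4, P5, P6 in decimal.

Only C3 changed, to 39. In ECB, a change in C_i affects only P_i. Decrypting the received ciphertext:
P1: D(K, 188) = 53.
P2: D(K, 65) = 186.
P3: D(K, 39) = 160.
P4: D(K, 236) = 101.
P5: D(K, 20) = 141.
P6: D(K, 89) = 210.
Blocks that differ from the original plaintext: P3.

P1 = 53, P2 = 186, P3 = 160, P4 = 101, P5 = 141, P6 = 210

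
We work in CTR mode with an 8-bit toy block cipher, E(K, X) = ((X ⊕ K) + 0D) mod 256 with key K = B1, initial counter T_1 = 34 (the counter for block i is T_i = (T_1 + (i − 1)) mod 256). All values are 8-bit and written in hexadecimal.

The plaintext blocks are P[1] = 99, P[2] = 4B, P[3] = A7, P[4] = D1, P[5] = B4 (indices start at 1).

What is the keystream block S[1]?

CTR encryption: S_i = E(K, T_i) where T_i is the counter for block i; C_i = P_i ⊕ S_i.
C[1]: T = 34, S = E(K, T) = 92; 99 ⊕ 92 = 0B.
So S[1] = 92.

92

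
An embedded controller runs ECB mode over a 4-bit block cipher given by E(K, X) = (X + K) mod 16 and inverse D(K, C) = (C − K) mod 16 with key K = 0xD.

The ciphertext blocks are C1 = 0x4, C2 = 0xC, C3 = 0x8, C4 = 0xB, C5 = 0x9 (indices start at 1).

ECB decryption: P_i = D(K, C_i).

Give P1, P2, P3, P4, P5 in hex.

P1 = 0x7, P2 = 0xF, P3 = 0xB, P4 = 0xE, P5 = 0xC

P1: D(K, 0x4) = 0x7.
P2: D(K, 0xC) = 0xF.
P3: D(K, 0x8) = 0xB.
P4: D(K, 0xB) = 0xE.
P5: D(K, 0x9) = 0xC.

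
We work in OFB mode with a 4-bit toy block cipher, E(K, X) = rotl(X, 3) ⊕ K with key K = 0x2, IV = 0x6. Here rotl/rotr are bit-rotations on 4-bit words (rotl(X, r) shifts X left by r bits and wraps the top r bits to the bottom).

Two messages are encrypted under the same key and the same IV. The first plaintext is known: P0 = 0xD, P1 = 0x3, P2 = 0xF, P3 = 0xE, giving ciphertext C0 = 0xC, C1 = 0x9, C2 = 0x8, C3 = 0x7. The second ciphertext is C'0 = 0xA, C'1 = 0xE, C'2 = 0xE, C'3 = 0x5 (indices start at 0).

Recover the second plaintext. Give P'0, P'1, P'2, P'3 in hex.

In OFB with a reused IV, both messages share the same keystream S_i, so C_i ⊕ C'_i = P_i ⊕ P'_i and thus P'_i = P_i ⊕ C_i ⊕ C'_i.
P'0: 0xD ⊕ 0xC ⊕ 0xA = 0xB.
P'1: 0x3 ⊕ 0x9 ⊕ 0xE = 0x4.
P'2: 0xF ⊕ 0x8 ⊕ 0xE = 0x9.
P'3: 0xE ⊕ 0x7 ⊕ 0x5 = 0xC.

P'0 = 0xB, P'1 = 0x4, P'2 = 0x9, P'3 = 0xC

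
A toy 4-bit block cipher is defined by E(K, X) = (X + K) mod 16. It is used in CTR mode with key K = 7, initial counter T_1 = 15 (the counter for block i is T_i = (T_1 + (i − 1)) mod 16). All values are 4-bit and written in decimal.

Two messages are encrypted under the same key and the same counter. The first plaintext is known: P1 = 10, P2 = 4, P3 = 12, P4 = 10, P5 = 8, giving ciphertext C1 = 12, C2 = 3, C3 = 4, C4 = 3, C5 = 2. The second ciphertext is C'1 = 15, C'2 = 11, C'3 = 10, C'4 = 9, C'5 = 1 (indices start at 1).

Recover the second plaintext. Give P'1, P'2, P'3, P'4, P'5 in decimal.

P'1 = 9, P'2 = 12, P'3 = 2, P'4 = 0, P'5 = 11

In CTR with a reused counter, both messages share the same keystream S_i, so C_i ⊕ C'_i = P_i ⊕ P'_i and thus P'_i = P_i ⊕ C_i ⊕ C'_i.
P'1: 10 ⊕ 12 ⊕ 15 = 9.
P'2: 4 ⊕ 3 ⊕ 11 = 12.
P'3: 12 ⊕ 4 ⊕ 10 = 2.
P'4: 10 ⊕ 3 ⊕ 9 = 0.
P'5: 8 ⊕ 2 ⊕ 1 = 11.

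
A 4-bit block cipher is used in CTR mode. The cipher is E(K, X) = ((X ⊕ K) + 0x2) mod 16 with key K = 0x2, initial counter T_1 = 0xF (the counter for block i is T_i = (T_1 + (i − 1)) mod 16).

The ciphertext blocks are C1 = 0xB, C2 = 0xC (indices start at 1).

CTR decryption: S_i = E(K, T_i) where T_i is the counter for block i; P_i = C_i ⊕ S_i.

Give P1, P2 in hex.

P1: T = 0xF, S = E(K, T) = 0xF; 0xB ⊕ 0xF = 0x4.
P2: T = 0x0, S = E(K, T) = 0x4; 0xC ⊕ 0x4 = 0x8.

P1 = 0x4, P2 = 0x8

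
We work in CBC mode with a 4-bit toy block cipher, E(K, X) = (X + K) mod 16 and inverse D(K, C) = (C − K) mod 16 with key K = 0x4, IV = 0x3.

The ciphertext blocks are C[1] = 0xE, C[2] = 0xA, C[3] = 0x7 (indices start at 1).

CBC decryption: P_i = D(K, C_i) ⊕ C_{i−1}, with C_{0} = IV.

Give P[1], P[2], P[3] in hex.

P[1] = 0x9, P[2] = 0x8, P[3] = 0x9

P[1]: D(K, 0xE) = 0xA; 0xA ⊕ 0x3 = 0x9.
P[2]: D(K, 0xA) = 0x6; 0x6 ⊕ 0xE = 0x8.
P[3]: D(K, 0x7) = 0x3; 0x3 ⊕ 0xA = 0x9.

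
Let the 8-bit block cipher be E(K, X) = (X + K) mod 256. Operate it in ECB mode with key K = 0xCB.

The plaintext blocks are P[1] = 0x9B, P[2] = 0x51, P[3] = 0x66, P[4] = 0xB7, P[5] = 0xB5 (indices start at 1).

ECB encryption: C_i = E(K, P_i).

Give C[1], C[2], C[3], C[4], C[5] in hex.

C[1]: E(K, 0x9B) = 0x66.
C[2]: E(K, 0x51) = 0x1C.
C[3]: E(K, 0x66) = 0x31.
C[4]: E(K, 0xB7) = 0x82.
C[5]: E(K, 0xB5) = 0x80.

C[1] = 0x66, C[2] = 0x1C, C[3] = 0x31, C[4] = 0x82, C[5] = 0x80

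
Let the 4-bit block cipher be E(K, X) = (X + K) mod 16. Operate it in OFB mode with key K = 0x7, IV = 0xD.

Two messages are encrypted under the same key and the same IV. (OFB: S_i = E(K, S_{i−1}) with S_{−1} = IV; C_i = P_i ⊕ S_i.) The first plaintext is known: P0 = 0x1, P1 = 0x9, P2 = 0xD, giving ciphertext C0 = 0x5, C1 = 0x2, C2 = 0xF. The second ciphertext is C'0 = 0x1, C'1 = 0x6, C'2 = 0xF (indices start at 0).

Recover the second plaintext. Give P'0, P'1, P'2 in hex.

In OFB with a reused IV, both messages share the same keystream S_i, so C_i ⊕ C'_i = P_i ⊕ P'_i and thus P'_i = P_i ⊕ C_i ⊕ C'_i.
P'0: 0x1 ⊕ 0x5 ⊕ 0x1 = 0x5.
P'1: 0x9 ⊕ 0x2 ⊕ 0x6 = 0xD.
P'2: 0xD ⊕ 0xF ⊕ 0xF = 0xD.

P'0 = 0x5, P'1 = 0xD, P'2 = 0xD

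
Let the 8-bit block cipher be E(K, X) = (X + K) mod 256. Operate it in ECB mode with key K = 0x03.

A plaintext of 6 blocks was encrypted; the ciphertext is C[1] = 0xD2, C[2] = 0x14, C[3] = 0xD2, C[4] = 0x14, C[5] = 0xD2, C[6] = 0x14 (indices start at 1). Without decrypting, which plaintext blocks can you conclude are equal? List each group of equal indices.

ECB encrypts each block independently with the same key, so equal ciphertext blocks imply equal plaintext blocks.
C[1] = C[3] = C[5] = 0xD2, so P[1] = P[3] = P[5].
C[2] = C[4] = C[6] = 0x14, so P[2] = P[4] = P[6].

P[1] = P[3] = P[5]; P[2] = P[4] = P[6]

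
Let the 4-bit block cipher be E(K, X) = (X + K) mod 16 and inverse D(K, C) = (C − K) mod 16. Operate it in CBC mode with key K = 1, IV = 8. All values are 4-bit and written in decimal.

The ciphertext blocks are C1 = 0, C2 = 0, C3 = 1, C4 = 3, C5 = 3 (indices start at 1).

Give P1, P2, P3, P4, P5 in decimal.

CBC decryption: P_i = D(K, C_i) ⊕ C_{i−1}, with C_{0} = IV.
P1: D(K, 0) = 15; 15 ⊕ 8 = 7.
P2: D(K, 0) = 15; 15 ⊕ 0 = 15.
P3: D(K, 1) = 0; 0 ⊕ 0 = 0.
P4: D(K, 3) = 2; 2 ⊕ 1 = 3.
P5: D(K, 3) = 2; 2 ⊕ 3 = 1.

P1 = 7, P2 = 15, P3 = 0, P4 = 3, P5 = 1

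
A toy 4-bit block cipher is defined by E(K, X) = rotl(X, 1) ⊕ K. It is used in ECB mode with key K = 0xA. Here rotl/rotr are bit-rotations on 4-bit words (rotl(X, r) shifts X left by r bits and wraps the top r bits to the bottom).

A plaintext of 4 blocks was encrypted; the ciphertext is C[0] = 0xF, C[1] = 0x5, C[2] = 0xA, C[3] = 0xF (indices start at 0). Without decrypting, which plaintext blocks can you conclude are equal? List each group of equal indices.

ECB encrypts each block independently with the same key, so equal ciphertext blocks imply equal plaintext blocks.
C[0] = C[3] = 0xF, so P[0] = P[3].

P[0] = P[3]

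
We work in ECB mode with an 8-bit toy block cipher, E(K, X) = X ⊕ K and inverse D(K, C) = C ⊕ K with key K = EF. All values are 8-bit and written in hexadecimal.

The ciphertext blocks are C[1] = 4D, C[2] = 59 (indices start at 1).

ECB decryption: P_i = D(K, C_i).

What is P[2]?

P[2] = B6

P[2]: D(K, 59) = B6.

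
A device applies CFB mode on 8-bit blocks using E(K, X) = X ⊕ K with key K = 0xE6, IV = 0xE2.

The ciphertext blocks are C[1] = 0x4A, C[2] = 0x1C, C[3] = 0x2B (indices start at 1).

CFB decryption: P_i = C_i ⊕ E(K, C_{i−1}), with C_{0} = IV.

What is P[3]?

P[3]: E(K, 0x1C) = 0xFA; 0x2B ⊕ 0xFA = 0xD1.

P[3] = 0xD1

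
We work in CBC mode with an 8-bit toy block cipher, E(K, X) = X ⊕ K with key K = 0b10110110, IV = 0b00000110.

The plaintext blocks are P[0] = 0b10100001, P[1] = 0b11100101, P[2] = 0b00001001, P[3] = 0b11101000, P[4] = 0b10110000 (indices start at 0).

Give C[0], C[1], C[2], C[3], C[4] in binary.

CBC encryption: C_i = E(K, P_i ⊕ C_{i−1}), with C_{−1} = IV.
C[0]: P[0] ⊕ 0b00000110 = 0b10100111; E(K, 0b10100111) = 0b00010001.
C[1]: P[1] ⊕ 0b00010001 = 0b11110100; E(K, 0b11110100) = 0b01000010.
C[2]: P[2] ⊕ 0b01000010 = 0b01001011; E(K, 0b01001011) = 0b11111101.
C[3]: P[3] ⊕ 0b11111101 = 0b00010101; E(K, 0b00010101) = 0b10100011.
C[4]: P[4] ⊕ 0b10100011 = 0b00010011; E(K, 0b00010011) = 0b10100101.

C[0] = 0b00010001, C[1] = 0b01000010, C[2] = 0b11111101, C[3] = 0b10100011, C[4] = 0b10100101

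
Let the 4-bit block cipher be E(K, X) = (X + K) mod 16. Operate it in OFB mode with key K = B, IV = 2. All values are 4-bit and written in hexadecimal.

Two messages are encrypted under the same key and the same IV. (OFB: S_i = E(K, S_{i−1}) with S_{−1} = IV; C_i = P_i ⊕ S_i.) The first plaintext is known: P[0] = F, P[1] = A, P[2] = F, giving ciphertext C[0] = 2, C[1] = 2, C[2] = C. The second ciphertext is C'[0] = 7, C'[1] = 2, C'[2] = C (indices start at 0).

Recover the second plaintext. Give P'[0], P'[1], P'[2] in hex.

P'[0] = A, P'[1] = A, P'[2] = F

In OFB with a reused IV, both messages share the same keystream S_i, so C_i ⊕ C'_i = P_i ⊕ P'_i and thus P'_i = P_i ⊕ C_i ⊕ C'_i.
P'[0]: F ⊕ 2 ⊕ 7 = A.
P'[1]: A ⊕ 2 ⊕ 2 = A.
P'[2]: F ⊕ C ⊕ C = F.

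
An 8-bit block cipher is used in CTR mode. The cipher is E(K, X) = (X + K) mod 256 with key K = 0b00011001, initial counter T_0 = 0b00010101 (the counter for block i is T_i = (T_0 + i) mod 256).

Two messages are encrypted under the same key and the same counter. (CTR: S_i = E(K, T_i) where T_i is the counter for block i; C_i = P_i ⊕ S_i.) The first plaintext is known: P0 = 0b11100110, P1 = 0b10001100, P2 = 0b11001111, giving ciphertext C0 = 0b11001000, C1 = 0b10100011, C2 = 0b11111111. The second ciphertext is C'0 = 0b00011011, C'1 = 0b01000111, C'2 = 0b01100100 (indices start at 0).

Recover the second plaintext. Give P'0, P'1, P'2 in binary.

In CTR with a reused counter, both messages share the same keystream S_i, so C_i ⊕ C'_i = P_i ⊕ P'_i and thus P'_i = P_i ⊕ C_i ⊕ C'_i.
P'0: 0b11100110 ⊕ 0b11001000 ⊕ 0b00011011 = 0b00110101.
P'1: 0b10001100 ⊕ 0b10100011 ⊕ 0b01000111 = 0b01101000.
P'2: 0b11001111 ⊕ 0b11111111 ⊕ 0b01100100 = 0b01010100.

P'0 = 0b00110101, P'1 = 0b01101000, P'2 = 0b01010100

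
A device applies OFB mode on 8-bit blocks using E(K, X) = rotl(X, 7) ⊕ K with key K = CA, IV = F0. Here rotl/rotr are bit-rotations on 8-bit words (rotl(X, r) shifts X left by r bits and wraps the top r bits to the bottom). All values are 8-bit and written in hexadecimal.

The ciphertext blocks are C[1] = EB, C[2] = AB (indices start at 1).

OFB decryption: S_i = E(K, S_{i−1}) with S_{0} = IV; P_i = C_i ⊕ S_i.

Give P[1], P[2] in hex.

P[1]: S = E(K, F0) = B2; EB ⊕ B2 = 59.
P[2]: S = E(K, B2) = 93; AB ⊕ 93 = 38.

P[1] = 59, P[2] = 38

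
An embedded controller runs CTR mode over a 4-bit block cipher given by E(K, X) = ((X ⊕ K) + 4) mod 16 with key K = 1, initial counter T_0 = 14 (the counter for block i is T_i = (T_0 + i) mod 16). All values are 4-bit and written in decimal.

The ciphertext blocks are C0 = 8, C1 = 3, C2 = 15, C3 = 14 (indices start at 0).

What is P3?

CTR decryption: S_i = E(K, T_i) where T_i is the counter for block i; P_i = C_i ⊕ S_i.
P3: T = 1, S = E(K, T) = 4; 14 ⊕ 4 = 10.

P3 = 10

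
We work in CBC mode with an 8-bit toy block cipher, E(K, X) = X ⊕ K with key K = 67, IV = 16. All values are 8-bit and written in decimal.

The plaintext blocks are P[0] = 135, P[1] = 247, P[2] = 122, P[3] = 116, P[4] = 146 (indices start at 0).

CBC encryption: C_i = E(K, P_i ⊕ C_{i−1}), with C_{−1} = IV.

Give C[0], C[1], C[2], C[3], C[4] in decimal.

C[0] = 212, C[1] = 96, C[2] = 89, C[3] = 110, C[4] = 191

C[0]: P[0] ⊕ 16 = 151; E(K, 151) = 212.
C[1]: P[1] ⊕ 212 = 35; E(K, 35) = 96.
C[2]: P[2] ⊕ 96 = 26; E(K, 26) = 89.
C[3]: P[3] ⊕ 89 = 45; E(K, 45) = 110.
C[4]: P[4] ⊕ 110 = 252; E(K, 252) = 191.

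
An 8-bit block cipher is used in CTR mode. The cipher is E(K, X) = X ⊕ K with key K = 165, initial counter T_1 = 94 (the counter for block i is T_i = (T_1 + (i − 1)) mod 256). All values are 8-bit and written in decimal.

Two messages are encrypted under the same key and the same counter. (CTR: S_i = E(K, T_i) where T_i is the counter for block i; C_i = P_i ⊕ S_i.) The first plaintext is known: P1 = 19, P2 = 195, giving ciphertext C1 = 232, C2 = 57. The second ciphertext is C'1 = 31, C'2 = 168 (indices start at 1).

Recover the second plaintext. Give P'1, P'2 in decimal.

P'1 = 228, P'2 = 82

In CTR with a reused counter, both messages share the same keystream S_i, so C_i ⊕ C'_i = P_i ⊕ P'_i and thus P'_i = P_i ⊕ C_i ⊕ C'_i.
P'1: 19 ⊕ 232 ⊕ 31 = 228.
P'2: 195 ⊕ 57 ⊕ 168 = 82.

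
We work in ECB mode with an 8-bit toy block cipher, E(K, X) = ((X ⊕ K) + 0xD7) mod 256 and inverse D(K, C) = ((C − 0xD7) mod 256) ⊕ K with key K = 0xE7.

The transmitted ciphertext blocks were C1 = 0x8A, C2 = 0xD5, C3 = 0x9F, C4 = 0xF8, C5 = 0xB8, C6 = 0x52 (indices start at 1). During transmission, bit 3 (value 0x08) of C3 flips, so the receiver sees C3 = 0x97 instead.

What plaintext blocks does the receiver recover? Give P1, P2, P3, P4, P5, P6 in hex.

ECB decryption: P_i = D(K, C_i).
Only C3 changed, to 0x97. In ECB, a change in C_i affects only P_i. Decrypting the received ciphertext:
P1: D(K, 0x8A) = 0x54.
P2: D(K, 0xD5) = 0x19.
P3: D(K, 0x97) = 0x27.
P4: D(K, 0xF8) = 0xC6.
P5: D(K, 0xB8) = 0x06.
P6: D(K, 0x52) = 0x9C.
Blocks that differ from the original plaintext: P3.

P1 = 0x54, P2 = 0x19, P3 = 0x27, P4 = 0xC6, P5 = 0x06, P6 = 0x9C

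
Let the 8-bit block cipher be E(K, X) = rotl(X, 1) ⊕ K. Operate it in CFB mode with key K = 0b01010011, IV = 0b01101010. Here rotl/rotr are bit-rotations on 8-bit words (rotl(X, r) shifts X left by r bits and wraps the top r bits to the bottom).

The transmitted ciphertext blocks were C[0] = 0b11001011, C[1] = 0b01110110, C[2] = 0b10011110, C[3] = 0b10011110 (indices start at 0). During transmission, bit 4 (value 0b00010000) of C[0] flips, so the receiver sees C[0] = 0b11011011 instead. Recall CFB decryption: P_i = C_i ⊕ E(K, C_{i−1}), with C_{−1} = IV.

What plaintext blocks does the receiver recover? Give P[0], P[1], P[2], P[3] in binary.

Only C[0] changed, to 0b11011011. In CFB, a change in C_i flips the same bit in P_i and garbles P_{i+1}. Decrypting the received ciphertext:
P[0]: E(K, 0b01101010) = 0b10000111; 0b11011011 ⊕ 0b10000111 = 0b01011100.
P[1]: E(K, 0b11011011) = 0b11100100; 0b01110110 ⊕ 0b11100100 = 0b10010010.
P[2]: E(K, 0b01110110) = 0b10111111; 0b10011110 ⊕ 0b10111111 = 0b00100001.
P[3]: E(K, 0b10011110) = 0b01101110; 0b10011110 ⊕ 0b01101110 = 0b11110000.
Blocks that differ from the original plaintext: P[0], P[1].

P[0] = 0b01011100, P[1] = 0b10010010, P[2] = 0b00100001, P[3] = 0b11110000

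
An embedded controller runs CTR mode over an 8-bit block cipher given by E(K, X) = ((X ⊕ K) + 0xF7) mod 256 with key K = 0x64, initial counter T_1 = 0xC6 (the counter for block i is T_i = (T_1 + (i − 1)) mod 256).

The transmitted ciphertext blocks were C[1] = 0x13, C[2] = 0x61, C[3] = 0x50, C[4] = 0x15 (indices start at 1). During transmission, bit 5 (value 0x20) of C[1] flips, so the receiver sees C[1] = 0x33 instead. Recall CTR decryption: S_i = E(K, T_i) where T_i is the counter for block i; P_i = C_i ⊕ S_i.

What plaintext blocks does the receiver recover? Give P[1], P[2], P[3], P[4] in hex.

P[1] = 0xAA, P[2] = 0xFB, P[3] = 0xF3, P[4] = 0xB1

Only C[1] changed, to 0x33. In CTR, a change in C_i flips the same bit in P_i only; the keystream is unaffected. Decrypting the received ciphertext:
P[1]: T = 0xC6, S = E(K, T) = 0x99; 0x33 ⊕ 0x99 = 0xAA.
P[2]: T = 0xC7, S = E(K, T) = 0x9A; 0x61 ⊕ 0x9A = 0xFB.
P[3]: T = 0xC8, S = E(K, T) = 0xA3; 0x50 ⊕ 0xA3 = 0xF3.
P[4]: T = 0xC9, S = E(K, T) = 0xA4; 0x15 ⊕ 0xA4 = 0xB1.
Blocks that differ from the original plaintext: P[1].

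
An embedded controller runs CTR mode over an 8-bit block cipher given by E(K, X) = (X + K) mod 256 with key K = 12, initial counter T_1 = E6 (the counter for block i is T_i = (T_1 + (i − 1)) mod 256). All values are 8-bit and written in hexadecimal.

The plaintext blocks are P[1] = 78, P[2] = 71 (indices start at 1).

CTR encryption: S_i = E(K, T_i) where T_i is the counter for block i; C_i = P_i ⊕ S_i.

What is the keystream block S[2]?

F9

C[1]: T = E6, S = E(K, T) = F8; 78 ⊕ F8 = 80.
C[2]: T = E7, S = E(K, T) = F9; 71 ⊕ F9 = 88.
So S[2] = F9.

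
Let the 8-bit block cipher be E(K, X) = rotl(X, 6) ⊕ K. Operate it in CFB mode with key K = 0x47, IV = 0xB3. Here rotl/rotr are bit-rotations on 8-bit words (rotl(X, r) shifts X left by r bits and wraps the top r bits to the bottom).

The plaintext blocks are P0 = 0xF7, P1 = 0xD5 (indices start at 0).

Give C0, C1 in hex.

C0 = 0x5C, C1 = 0x85

CFB encryption: C_i = P_i ⊕ E(K, C_{i−1}), with C_{−1} = IV.
C0: E(K, 0xB3) = 0xAB; 0xF7 ⊕ 0xAB = 0x5C.
C1: E(K, 0x5C) = 0x50; 0xD5 ⊕ 0x50 = 0x85.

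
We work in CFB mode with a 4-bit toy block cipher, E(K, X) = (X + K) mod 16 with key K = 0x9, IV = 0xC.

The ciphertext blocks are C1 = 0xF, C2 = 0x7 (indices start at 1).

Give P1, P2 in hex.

P1 = 0xA, P2 = 0xF

CFB decryption: P_i = C_i ⊕ E(K, C_{i−1}), with C_{0} = IV.
P1: E(K, 0xC) = 0x5; 0xF ⊕ 0x5 = 0xA.
P2: E(K, 0xF) = 0x8; 0x7 ⊕ 0x8 = 0xF.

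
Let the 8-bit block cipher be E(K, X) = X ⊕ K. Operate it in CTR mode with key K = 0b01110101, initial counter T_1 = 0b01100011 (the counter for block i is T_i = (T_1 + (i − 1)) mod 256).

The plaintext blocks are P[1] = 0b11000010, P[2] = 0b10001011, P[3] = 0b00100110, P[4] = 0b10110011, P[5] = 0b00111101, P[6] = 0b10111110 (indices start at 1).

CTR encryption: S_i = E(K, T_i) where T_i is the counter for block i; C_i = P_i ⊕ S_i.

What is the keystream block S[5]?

0b00010010

C[1]: T = 0b01100011, S = E(K, T) = 0b00010110; 0b11000010 ⊕ 0b00010110 = 0b11010100.
C[2]: T = 0b01100100, S = E(K, T) = 0b00010001; 0b10001011 ⊕ 0b00010001 = 0b10011010.
C[3]: T = 0b01100101, S = E(K, T) = 0b00010000; 0b00100110 ⊕ 0b00010000 = 0b00110110.
C[4]: T = 0b01100110, S = E(K, T) = 0b00010011; 0b10110011 ⊕ 0b00010011 = 0b10100000.
C[5]: T = 0b01100111, S = E(K, T) = 0b00010010; 0b00111101 ⊕ 0b00010010 = 0b00101111.
So S[5] = 0b00010010.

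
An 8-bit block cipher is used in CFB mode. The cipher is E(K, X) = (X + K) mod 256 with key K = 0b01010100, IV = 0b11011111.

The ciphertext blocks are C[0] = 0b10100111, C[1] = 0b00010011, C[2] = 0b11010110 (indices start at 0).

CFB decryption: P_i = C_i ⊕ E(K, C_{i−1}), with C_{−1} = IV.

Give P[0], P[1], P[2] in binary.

P[0] = 0b10010100, P[1] = 0b11101000, P[2] = 0b10110001

P[0]: E(K, 0b11011111) = 0b00110011; 0b10100111 ⊕ 0b00110011 = 0b10010100.
P[1]: E(K, 0b10100111) = 0b11111011; 0b00010011 ⊕ 0b11111011 = 0b11101000.
P[2]: E(K, 0b00010011) = 0b01100111; 0b11010110 ⊕ 0b01100111 = 0b10110001.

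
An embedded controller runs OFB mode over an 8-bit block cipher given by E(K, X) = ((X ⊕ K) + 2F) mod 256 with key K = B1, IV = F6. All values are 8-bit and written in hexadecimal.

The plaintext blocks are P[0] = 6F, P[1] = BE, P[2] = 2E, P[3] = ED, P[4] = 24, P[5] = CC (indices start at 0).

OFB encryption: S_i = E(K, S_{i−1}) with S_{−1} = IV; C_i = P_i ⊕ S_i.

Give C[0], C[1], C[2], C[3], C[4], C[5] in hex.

C[0]: S = E(K, F6) = 76; 6F ⊕ 76 = 19.
C[1]: S = E(K, 76) = F6; BE ⊕ F6 = 48.
C[2]: S = E(K, F6) = 76; 2E ⊕ 76 = 58.
C[3]: S = E(K, 76) = F6; ED ⊕ F6 = 1B.
C[4]: S = E(K, F6) = 76; 24 ⊕ 76 = 52.
C[5]: S = E(K, 76) = F6; CC ⊕ F6 = 3A.

C[0] = 19, C[1] = 48, C[2] = 58, C[3] = 1B, C[4] = 52, C[5] = 3A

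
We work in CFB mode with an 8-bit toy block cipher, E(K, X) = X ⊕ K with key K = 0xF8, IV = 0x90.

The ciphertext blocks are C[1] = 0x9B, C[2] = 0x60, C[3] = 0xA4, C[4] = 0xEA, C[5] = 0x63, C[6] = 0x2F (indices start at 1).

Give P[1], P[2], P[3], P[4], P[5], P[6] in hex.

CFB decryption: P_i = C_i ⊕ E(K, C_{i−1}), with C_{0} = IV.
P[1]: E(K, 0x90) = 0x68; 0x9B ⊕ 0x68 = 0xF3.
P[2]: E(K, 0x9B) = 0x63; 0x60 ⊕ 0x63 = 0x03.
P[3]: E(K, 0x60) = 0x98; 0xA4 ⊕ 0x98 = 0x3C.
P[4]: E(K, 0xA4) = 0x5C; 0xEA ⊕ 0x5C = 0xB6.
P[5]: E(K, 0xEA) = 0x12; 0x63 ⊕ 0x12 = 0x71.
P[6]: E(K, 0x63) = 0x9B; 0x2F ⊕ 0x9B = 0xB4.

P[1] = 0xF3, P[2] = 0x03, P[3] = 0x3C, P[4] = 0xB6, P[5] = 0x71, P[6] = 0xB4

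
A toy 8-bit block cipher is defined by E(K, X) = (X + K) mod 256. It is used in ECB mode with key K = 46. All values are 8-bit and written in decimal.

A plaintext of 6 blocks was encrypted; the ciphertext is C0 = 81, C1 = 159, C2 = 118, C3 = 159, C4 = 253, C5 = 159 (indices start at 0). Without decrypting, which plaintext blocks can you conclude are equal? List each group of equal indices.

P1 = P3 = P5

ECB encrypts each block independently with the same key, so equal ciphertext blocks imply equal plaintext blocks.
C1 = C3 = C5 = 159, so P1 = P3 = P5.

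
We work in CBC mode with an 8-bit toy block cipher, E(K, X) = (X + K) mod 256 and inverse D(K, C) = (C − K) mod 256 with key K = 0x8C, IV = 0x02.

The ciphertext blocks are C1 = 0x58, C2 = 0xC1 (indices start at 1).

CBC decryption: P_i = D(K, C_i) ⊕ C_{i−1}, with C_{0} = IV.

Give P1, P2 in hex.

P1: D(K, 0x58) = 0xCC; 0xCC ⊕ 0x02 = 0xCE.
P2: D(K, 0xC1) = 0x35; 0x35 ⊕ 0x58 = 0x6D.

P1 = 0xCE, P2 = 0x6D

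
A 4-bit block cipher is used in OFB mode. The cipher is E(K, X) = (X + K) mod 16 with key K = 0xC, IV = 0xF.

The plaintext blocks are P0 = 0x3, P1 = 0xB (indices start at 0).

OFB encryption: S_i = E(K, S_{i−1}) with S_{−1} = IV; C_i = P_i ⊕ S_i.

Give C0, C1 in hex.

C0: S = E(K, 0xF) = 0xB; 0x3 ⊕ 0xB = 0x8.
C1: S = E(K, 0xB) = 0x7; 0xB ⊕ 0x7 = 0xC.

C0 = 0x8, C1 = 0xC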